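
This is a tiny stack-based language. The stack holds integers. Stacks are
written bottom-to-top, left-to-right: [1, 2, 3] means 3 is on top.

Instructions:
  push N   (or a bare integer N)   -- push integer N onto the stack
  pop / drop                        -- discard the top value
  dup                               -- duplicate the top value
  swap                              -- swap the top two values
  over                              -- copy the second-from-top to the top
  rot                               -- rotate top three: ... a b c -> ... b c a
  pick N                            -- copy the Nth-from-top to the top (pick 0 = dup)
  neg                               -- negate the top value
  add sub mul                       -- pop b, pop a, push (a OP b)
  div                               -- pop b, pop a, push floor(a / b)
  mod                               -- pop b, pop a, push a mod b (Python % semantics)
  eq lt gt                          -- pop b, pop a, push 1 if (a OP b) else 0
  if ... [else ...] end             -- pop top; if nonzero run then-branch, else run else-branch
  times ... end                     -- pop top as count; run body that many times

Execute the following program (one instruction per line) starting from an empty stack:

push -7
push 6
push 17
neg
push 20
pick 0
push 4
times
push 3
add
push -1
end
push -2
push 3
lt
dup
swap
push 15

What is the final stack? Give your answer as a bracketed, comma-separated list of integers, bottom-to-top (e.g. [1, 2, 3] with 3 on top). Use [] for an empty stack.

Answer: [-7, 6, -17, 20, 23, 2, 2, 2, -1, 1, 1, 15]

Derivation:
After 'push -7': [-7]
After 'push 6': [-7, 6]
After 'push 17': [-7, 6, 17]
After 'neg': [-7, 6, -17]
After 'push 20': [-7, 6, -17, 20]
After 'pick 0': [-7, 6, -17, 20, 20]
After 'push 4': [-7, 6, -17, 20, 20, 4]
After 'times': [-7, 6, -17, 20, 20]
After 'push 3': [-7, 6, -17, 20, 20, 3]
After 'add': [-7, 6, -17, 20, 23]
After 'push -1': [-7, 6, -17, 20, 23, -1]
After 'push 3': [-7, 6, -17, 20, 23, -1, 3]
  ...
After 'push 3': [-7, 6, -17, 20, 23, 2, -1, 3]
After 'add': [-7, 6, -17, 20, 23, 2, 2]
After 'push -1': [-7, 6, -17, 20, 23, 2, 2, -1]
After 'push 3': [-7, 6, -17, 20, 23, 2, 2, -1, 3]
After 'add': [-7, 6, -17, 20, 23, 2, 2, 2]
After 'push -1': [-7, 6, -17, 20, 23, 2, 2, 2, -1]
After 'push -2': [-7, 6, -17, 20, 23, 2, 2, 2, -1, -2]
After 'push 3': [-7, 6, -17, 20, 23, 2, 2, 2, -1, -2, 3]
After 'lt': [-7, 6, -17, 20, 23, 2, 2, 2, -1, 1]
After 'dup': [-7, 6, -17, 20, 23, 2, 2, 2, -1, 1, 1]
After 'swap': [-7, 6, -17, 20, 23, 2, 2, 2, -1, 1, 1]
After 'push 15': [-7, 6, -17, 20, 23, 2, 2, 2, -1, 1, 1, 15]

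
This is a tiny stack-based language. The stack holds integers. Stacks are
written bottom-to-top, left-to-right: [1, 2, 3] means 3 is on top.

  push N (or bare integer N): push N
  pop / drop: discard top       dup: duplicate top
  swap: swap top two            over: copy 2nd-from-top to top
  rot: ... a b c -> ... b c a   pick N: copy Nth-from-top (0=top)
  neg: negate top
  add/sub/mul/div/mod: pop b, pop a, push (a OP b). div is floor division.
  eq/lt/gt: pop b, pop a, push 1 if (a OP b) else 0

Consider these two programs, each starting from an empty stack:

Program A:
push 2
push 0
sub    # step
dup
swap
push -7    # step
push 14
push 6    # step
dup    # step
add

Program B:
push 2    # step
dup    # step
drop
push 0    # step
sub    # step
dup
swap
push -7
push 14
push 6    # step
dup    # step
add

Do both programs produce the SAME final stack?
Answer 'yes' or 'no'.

Answer: yes

Derivation:
Program A trace:
  After 'push 2': [2]
  After 'push 0': [2, 0]
  After 'sub': [2]
  After 'dup': [2, 2]
  After 'swap': [2, 2]
  After 'push -7': [2, 2, -7]
  After 'push 14': [2, 2, -7, 14]
  After 'push 6': [2, 2, -7, 14, 6]
  After 'dup': [2, 2, -7, 14, 6, 6]
  After 'add': [2, 2, -7, 14, 12]
Program A final stack: [2, 2, -7, 14, 12]

Program B trace:
  After 'push 2': [2]
  After 'dup': [2, 2]
  After 'drop': [2]
  After 'push 0': [2, 0]
  After 'sub': [2]
  After 'dup': [2, 2]
  After 'swap': [2, 2]
  After 'push -7': [2, 2, -7]
  After 'push 14': [2, 2, -7, 14]
  After 'push 6': [2, 2, -7, 14, 6]
  After 'dup': [2, 2, -7, 14, 6, 6]
  After 'add': [2, 2, -7, 14, 12]
Program B final stack: [2, 2, -7, 14, 12]
Same: yes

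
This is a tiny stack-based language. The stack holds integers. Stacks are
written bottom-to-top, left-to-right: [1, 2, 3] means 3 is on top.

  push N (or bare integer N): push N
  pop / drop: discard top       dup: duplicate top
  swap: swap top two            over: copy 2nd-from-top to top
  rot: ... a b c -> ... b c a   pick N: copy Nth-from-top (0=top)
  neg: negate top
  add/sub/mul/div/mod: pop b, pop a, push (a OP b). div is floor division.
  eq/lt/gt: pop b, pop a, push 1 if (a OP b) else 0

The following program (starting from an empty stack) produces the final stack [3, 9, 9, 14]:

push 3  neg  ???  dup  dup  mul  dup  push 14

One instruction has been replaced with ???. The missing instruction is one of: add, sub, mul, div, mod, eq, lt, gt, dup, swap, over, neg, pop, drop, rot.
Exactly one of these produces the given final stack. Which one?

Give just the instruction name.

Answer: neg

Derivation:
Stack before ???: [-3]
Stack after ???:  [3]
The instruction that transforms [-3] -> [3] is: neg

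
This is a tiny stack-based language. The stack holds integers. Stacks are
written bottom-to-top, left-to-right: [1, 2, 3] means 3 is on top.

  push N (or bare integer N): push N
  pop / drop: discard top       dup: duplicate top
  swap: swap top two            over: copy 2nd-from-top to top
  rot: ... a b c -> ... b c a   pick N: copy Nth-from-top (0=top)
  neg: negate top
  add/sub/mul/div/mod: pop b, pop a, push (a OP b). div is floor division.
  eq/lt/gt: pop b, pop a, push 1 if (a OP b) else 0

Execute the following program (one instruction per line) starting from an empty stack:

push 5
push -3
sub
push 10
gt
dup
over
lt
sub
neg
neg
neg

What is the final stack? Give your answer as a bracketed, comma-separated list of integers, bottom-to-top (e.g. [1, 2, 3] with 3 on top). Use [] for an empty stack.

After 'push 5': [5]
After 'push -3': [5, -3]
After 'sub': [8]
After 'push 10': [8, 10]
After 'gt': [0]
After 'dup': [0, 0]
After 'over': [0, 0, 0]
After 'lt': [0, 0]
After 'sub': [0]
After 'neg': [0]
After 'neg': [0]
After 'neg': [0]

Answer: [0]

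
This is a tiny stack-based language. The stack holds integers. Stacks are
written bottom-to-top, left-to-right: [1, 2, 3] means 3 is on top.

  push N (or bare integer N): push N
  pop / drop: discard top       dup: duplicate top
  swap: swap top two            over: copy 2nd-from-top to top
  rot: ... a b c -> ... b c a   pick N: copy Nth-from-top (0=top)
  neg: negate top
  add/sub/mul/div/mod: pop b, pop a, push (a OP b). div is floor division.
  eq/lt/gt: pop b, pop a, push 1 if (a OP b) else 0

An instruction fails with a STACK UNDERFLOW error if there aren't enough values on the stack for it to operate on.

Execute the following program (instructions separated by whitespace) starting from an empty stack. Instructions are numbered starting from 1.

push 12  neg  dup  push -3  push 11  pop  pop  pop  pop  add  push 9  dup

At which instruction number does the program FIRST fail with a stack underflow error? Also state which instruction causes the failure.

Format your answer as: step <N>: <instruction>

Answer: step 10: add

Derivation:
Step 1 ('push 12'): stack = [12], depth = 1
Step 2 ('neg'): stack = [-12], depth = 1
Step 3 ('dup'): stack = [-12, -12], depth = 2
Step 4 ('push -3'): stack = [-12, -12, -3], depth = 3
Step 5 ('push 11'): stack = [-12, -12, -3, 11], depth = 4
Step 6 ('pop'): stack = [-12, -12, -3], depth = 3
Step 7 ('pop'): stack = [-12, -12], depth = 2
Step 8 ('pop'): stack = [-12], depth = 1
Step 9 ('pop'): stack = [], depth = 0
Step 10 ('add'): needs 2 value(s) but depth is 0 — STACK UNDERFLOW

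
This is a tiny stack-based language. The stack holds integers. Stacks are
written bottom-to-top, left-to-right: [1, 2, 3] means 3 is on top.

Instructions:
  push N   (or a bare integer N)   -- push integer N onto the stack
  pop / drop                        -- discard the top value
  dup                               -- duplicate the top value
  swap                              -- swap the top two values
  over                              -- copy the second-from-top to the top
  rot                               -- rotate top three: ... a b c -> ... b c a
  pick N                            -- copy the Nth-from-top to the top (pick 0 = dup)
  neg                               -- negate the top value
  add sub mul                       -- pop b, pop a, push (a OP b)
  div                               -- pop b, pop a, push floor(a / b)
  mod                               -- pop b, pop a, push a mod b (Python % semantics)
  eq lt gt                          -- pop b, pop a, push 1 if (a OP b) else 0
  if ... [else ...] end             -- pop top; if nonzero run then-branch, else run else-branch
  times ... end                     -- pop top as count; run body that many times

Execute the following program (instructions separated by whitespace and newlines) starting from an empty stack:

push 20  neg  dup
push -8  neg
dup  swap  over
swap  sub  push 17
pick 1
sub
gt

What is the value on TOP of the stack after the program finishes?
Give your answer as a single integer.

Answer: 0

Derivation:
After 'push 20': [20]
After 'neg': [-20]
After 'dup': [-20, -20]
After 'push -8': [-20, -20, -8]
After 'neg': [-20, -20, 8]
After 'dup': [-20, -20, 8, 8]
After 'swap': [-20, -20, 8, 8]
After 'over': [-20, -20, 8, 8, 8]
After 'swap': [-20, -20, 8, 8, 8]
After 'sub': [-20, -20, 8, 0]
After 'push 17': [-20, -20, 8, 0, 17]
After 'pick 1': [-20, -20, 8, 0, 17, 0]
After 'sub': [-20, -20, 8, 0, 17]
After 'gt': [-20, -20, 8, 0]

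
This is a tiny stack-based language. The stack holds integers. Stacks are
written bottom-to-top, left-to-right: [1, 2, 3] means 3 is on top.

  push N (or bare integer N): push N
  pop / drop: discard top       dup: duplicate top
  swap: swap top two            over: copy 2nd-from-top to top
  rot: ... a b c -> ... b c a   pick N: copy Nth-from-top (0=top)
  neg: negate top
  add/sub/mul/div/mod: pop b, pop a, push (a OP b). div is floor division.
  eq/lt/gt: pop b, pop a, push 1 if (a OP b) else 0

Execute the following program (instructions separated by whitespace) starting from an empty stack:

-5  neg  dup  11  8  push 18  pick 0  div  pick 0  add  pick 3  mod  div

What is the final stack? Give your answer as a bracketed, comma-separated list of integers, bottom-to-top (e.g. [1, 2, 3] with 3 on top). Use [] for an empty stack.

Answer: [5, 5, 11, 4]

Derivation:
After 'push -5': [-5]
After 'neg': [5]
After 'dup': [5, 5]
After 'push 11': [5, 5, 11]
After 'push 8': [5, 5, 11, 8]
After 'push 18': [5, 5, 11, 8, 18]
After 'pick 0': [5, 5, 11, 8, 18, 18]
After 'div': [5, 5, 11, 8, 1]
After 'pick 0': [5, 5, 11, 8, 1, 1]
After 'add': [5, 5, 11, 8, 2]
After 'pick 3': [5, 5, 11, 8, 2, 5]
After 'mod': [5, 5, 11, 8, 2]
After 'div': [5, 5, 11, 4]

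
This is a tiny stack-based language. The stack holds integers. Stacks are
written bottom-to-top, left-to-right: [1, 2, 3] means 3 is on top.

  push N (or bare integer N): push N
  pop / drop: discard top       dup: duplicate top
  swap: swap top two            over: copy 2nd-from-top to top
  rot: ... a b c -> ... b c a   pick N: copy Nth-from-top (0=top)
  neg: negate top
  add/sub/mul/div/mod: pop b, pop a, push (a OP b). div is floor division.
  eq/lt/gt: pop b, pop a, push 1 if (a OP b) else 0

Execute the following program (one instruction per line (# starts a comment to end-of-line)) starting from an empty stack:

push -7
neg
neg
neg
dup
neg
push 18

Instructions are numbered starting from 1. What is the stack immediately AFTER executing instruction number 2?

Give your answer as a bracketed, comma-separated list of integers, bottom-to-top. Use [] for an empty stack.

Answer: [7]

Derivation:
Step 1 ('push -7'): [-7]
Step 2 ('neg'): [7]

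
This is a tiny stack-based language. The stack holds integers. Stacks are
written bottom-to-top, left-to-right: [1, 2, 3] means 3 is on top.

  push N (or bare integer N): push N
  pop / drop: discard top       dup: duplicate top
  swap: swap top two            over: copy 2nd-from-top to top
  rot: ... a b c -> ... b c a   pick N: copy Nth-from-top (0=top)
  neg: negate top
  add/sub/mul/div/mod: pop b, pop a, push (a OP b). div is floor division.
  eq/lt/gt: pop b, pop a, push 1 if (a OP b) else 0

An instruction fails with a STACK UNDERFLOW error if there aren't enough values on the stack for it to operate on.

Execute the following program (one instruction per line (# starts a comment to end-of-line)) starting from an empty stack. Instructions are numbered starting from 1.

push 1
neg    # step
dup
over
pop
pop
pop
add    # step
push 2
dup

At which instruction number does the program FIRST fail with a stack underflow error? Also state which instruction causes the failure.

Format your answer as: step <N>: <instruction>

Answer: step 8: add

Derivation:
Step 1 ('push 1'): stack = [1], depth = 1
Step 2 ('neg'): stack = [-1], depth = 1
Step 3 ('dup'): stack = [-1, -1], depth = 2
Step 4 ('over'): stack = [-1, -1, -1], depth = 3
Step 5 ('pop'): stack = [-1, -1], depth = 2
Step 6 ('pop'): stack = [-1], depth = 1
Step 7 ('pop'): stack = [], depth = 0
Step 8 ('add'): needs 2 value(s) but depth is 0 — STACK UNDERFLOW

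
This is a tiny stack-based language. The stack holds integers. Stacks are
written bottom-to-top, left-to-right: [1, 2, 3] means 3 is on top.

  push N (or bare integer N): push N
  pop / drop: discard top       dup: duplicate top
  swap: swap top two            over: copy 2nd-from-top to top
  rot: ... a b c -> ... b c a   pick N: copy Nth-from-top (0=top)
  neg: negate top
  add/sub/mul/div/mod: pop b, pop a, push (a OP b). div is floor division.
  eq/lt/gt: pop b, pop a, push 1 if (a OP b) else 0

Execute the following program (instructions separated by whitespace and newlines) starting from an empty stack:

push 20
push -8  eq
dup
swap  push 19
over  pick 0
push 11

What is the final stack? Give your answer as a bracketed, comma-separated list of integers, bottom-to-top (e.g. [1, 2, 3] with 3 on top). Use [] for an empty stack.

Answer: [0, 0, 19, 0, 0, 11]

Derivation:
After 'push 20': [20]
After 'push -8': [20, -8]
After 'eq': [0]
After 'dup': [0, 0]
After 'swap': [0, 0]
After 'push 19': [0, 0, 19]
After 'over': [0, 0, 19, 0]
After 'pick 0': [0, 0, 19, 0, 0]
After 'push 11': [0, 0, 19, 0, 0, 11]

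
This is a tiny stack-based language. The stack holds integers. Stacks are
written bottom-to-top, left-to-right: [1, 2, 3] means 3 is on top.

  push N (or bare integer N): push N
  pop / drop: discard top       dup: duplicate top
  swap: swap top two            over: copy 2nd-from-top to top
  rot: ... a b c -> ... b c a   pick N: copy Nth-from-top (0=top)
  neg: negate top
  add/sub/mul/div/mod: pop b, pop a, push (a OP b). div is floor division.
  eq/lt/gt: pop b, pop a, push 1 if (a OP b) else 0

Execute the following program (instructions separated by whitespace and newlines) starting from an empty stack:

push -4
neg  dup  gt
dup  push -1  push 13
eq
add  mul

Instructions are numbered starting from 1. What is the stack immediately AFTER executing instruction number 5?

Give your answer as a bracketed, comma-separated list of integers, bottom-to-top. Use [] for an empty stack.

Step 1 ('push -4'): [-4]
Step 2 ('neg'): [4]
Step 3 ('dup'): [4, 4]
Step 4 ('gt'): [0]
Step 5 ('dup'): [0, 0]

Answer: [0, 0]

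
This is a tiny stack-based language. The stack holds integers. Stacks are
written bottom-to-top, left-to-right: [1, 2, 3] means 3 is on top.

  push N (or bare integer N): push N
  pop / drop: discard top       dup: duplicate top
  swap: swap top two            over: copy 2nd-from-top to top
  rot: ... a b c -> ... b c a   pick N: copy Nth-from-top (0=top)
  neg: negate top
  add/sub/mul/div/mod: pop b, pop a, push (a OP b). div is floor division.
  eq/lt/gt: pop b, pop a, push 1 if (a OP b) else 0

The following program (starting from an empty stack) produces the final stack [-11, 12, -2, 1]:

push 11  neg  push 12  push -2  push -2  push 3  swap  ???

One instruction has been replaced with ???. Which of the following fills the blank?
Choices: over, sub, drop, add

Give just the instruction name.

Answer: add

Derivation:
Stack before ???: [-11, 12, -2, 3, -2]
Stack after ???:  [-11, 12, -2, 1]
Checking each choice:
  over: produces [-11, 12, -2, 3, -2, 3]
  sub: produces [-11, 12, -2, 5]
  drop: produces [-11, 12, -2, 3]
  add: MATCH


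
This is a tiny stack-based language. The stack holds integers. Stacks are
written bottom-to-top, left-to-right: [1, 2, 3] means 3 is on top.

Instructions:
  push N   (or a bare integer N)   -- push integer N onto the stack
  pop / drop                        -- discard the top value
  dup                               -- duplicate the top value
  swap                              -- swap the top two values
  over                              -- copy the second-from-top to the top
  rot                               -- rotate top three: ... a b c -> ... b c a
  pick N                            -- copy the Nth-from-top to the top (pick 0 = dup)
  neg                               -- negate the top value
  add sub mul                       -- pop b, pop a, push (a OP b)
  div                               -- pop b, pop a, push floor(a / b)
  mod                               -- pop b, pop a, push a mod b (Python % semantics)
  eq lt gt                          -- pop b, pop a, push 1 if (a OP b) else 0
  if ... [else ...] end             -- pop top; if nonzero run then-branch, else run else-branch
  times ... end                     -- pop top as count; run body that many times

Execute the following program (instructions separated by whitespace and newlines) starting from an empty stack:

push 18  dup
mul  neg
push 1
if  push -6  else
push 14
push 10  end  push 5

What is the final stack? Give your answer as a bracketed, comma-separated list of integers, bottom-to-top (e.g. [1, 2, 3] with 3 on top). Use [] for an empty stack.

Answer: [-324, -6, 5]

Derivation:
After 'push 18': [18]
After 'dup': [18, 18]
After 'mul': [324]
After 'neg': [-324]
After 'push 1': [-324, 1]
After 'if': [-324]
After 'push -6': [-324, -6]
After 'push 5': [-324, -6, 5]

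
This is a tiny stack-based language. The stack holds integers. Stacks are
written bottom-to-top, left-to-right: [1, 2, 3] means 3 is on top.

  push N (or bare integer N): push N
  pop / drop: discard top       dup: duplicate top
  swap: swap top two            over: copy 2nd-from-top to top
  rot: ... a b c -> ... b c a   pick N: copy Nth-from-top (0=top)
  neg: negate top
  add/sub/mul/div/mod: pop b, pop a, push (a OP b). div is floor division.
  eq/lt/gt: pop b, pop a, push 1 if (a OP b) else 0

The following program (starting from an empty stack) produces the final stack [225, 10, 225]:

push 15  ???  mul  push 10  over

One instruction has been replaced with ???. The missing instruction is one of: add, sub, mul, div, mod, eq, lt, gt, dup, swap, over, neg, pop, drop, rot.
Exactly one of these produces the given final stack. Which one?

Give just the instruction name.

Stack before ???: [15]
Stack after ???:  [15, 15]
The instruction that transforms [15] -> [15, 15] is: dup

Answer: dup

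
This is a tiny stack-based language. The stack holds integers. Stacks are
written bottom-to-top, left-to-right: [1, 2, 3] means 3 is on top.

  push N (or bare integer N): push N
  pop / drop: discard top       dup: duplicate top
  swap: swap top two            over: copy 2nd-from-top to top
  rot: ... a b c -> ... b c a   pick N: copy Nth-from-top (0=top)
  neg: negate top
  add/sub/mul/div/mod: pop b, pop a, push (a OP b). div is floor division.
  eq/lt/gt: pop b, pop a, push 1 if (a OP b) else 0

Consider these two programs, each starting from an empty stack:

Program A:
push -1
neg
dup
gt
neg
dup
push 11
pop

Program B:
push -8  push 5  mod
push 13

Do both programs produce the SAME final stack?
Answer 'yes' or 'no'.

Program A trace:
  After 'push -1': [-1]
  After 'neg': [1]
  After 'dup': [1, 1]
  After 'gt': [0]
  After 'neg': [0]
  After 'dup': [0, 0]
  After 'push 11': [0, 0, 11]
  After 'pop': [0, 0]
Program A final stack: [0, 0]

Program B trace:
  After 'push -8': [-8]
  After 'push 5': [-8, 5]
  After 'mod': [2]
  After 'push 13': [2, 13]
Program B final stack: [2, 13]
Same: no

Answer: no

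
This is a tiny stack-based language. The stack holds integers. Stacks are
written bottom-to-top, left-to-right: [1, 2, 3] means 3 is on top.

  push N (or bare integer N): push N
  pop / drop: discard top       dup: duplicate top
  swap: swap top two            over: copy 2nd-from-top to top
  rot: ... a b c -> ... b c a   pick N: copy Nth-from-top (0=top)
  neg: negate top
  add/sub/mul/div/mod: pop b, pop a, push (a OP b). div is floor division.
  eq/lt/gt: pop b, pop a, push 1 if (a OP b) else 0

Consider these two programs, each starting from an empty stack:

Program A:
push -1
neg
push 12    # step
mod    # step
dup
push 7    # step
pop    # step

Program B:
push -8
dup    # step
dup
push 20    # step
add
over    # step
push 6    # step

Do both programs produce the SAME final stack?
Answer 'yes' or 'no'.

Program A trace:
  After 'push -1': [-1]
  After 'neg': [1]
  After 'push 12': [1, 12]
  After 'mod': [1]
  After 'dup': [1, 1]
  After 'push 7': [1, 1, 7]
  After 'pop': [1, 1]
Program A final stack: [1, 1]

Program B trace:
  After 'push -8': [-8]
  After 'dup': [-8, -8]
  After 'dup': [-8, -8, -8]
  After 'push 20': [-8, -8, -8, 20]
  After 'add': [-8, -8, 12]
  After 'over': [-8, -8, 12, -8]
  After 'push 6': [-8, -8, 12, -8, 6]
Program B final stack: [-8, -8, 12, -8, 6]
Same: no

Answer: no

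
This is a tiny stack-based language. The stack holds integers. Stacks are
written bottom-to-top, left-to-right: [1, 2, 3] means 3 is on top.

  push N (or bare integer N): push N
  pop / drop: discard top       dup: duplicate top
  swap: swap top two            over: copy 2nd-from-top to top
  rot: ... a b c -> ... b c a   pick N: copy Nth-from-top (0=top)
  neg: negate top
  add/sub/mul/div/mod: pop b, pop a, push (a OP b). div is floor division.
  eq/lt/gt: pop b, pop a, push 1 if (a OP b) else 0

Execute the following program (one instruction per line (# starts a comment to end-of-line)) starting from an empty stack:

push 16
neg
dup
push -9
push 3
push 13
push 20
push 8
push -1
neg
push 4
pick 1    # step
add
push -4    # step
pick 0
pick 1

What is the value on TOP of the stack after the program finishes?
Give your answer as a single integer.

Answer: -4

Derivation:
After 'push 16': [16]
After 'neg': [-16]
After 'dup': [-16, -16]
After 'push -9': [-16, -16, -9]
After 'push 3': [-16, -16, -9, 3]
After 'push 13': [-16, -16, -9, 3, 13]
After 'push 20': [-16, -16, -9, 3, 13, 20]
After 'push 8': [-16, -16, -9, 3, 13, 20, 8]
After 'push -1': [-16, -16, -9, 3, 13, 20, 8, -1]
After 'neg': [-16, -16, -9, 3, 13, 20, 8, 1]
After 'push 4': [-16, -16, -9, 3, 13, 20, 8, 1, 4]
After 'pick 1': [-16, -16, -9, 3, 13, 20, 8, 1, 4, 1]
After 'add': [-16, -16, -9, 3, 13, 20, 8, 1, 5]
After 'push -4': [-16, -16, -9, 3, 13, 20, 8, 1, 5, -4]
After 'pick 0': [-16, -16, -9, 3, 13, 20, 8, 1, 5, -4, -4]
After 'pick 1': [-16, -16, -9, 3, 13, 20, 8, 1, 5, -4, -4, -4]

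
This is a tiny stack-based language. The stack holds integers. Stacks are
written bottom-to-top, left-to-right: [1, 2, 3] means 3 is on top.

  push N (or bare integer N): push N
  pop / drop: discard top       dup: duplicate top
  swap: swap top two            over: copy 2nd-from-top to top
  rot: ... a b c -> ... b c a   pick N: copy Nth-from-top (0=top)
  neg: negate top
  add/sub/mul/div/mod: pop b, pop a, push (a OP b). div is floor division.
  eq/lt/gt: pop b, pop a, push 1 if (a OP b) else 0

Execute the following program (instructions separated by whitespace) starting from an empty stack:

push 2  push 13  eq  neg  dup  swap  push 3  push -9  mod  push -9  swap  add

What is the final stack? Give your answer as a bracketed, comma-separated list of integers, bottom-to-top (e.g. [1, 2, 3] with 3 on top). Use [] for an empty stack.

Answer: [0, 0, -15]

Derivation:
After 'push 2': [2]
After 'push 13': [2, 13]
After 'eq': [0]
After 'neg': [0]
After 'dup': [0, 0]
After 'swap': [0, 0]
After 'push 3': [0, 0, 3]
After 'push -9': [0, 0, 3, -9]
After 'mod': [0, 0, -6]
After 'push -9': [0, 0, -6, -9]
After 'swap': [0, 0, -9, -6]
After 'add': [0, 0, -15]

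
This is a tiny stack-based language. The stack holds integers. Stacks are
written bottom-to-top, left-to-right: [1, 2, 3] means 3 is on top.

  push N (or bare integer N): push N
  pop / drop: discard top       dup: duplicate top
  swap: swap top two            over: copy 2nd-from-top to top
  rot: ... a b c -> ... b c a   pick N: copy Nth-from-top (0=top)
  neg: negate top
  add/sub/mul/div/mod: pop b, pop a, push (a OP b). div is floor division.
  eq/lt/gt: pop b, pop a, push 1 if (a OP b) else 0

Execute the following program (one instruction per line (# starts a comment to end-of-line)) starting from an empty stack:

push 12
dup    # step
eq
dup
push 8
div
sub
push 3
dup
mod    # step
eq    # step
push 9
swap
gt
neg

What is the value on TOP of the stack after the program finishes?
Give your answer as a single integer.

After 'push 12': [12]
After 'dup': [12, 12]
After 'eq': [1]
After 'dup': [1, 1]
After 'push 8': [1, 1, 8]
After 'div': [1, 0]
After 'sub': [1]
After 'push 3': [1, 3]
After 'dup': [1, 3, 3]
After 'mod': [1, 0]
After 'eq': [0]
After 'push 9': [0, 9]
After 'swap': [9, 0]
After 'gt': [1]
After 'neg': [-1]

Answer: -1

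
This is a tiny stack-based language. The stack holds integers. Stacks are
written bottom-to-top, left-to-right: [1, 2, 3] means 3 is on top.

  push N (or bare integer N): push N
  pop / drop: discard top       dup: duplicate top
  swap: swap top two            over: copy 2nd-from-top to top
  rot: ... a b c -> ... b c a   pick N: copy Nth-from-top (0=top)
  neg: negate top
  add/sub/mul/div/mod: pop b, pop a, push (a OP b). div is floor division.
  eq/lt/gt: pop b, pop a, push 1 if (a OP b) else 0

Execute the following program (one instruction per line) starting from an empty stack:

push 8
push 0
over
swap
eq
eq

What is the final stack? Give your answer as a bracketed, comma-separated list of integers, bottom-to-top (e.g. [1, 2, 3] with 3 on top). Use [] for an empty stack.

After 'push 8': [8]
After 'push 0': [8, 0]
After 'over': [8, 0, 8]
After 'swap': [8, 8, 0]
After 'eq': [8, 0]
After 'eq': [0]

Answer: [0]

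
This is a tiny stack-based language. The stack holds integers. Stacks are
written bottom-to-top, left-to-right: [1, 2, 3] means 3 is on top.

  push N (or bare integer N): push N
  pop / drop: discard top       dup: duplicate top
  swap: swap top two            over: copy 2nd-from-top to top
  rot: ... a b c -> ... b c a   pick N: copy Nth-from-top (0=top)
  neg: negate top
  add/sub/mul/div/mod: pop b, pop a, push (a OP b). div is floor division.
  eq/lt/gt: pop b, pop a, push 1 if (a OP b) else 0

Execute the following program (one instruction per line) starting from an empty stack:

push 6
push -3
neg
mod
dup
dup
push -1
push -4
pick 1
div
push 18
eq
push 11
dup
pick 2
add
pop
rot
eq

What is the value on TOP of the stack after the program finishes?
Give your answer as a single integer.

Answer: 0

Derivation:
After 'push 6': [6]
After 'push -3': [6, -3]
After 'neg': [6, 3]
After 'mod': [0]
After 'dup': [0, 0]
After 'dup': [0, 0, 0]
After 'push -1': [0, 0, 0, -1]
After 'push -4': [0, 0, 0, -1, -4]
After 'pick 1': [0, 0, 0, -1, -4, -1]
After 'div': [0, 0, 0, -1, 4]
After 'push 18': [0, 0, 0, -1, 4, 18]
After 'eq': [0, 0, 0, -1, 0]
After 'push 11': [0, 0, 0, -1, 0, 11]
After 'dup': [0, 0, 0, -1, 0, 11, 11]
After 'pick 2': [0, 0, 0, -1, 0, 11, 11, 0]
After 'add': [0, 0, 0, -1, 0, 11, 11]
After 'pop': [0, 0, 0, -1, 0, 11]
After 'rot': [0, 0, 0, 0, 11, -1]
After 'eq': [0, 0, 0, 0, 0]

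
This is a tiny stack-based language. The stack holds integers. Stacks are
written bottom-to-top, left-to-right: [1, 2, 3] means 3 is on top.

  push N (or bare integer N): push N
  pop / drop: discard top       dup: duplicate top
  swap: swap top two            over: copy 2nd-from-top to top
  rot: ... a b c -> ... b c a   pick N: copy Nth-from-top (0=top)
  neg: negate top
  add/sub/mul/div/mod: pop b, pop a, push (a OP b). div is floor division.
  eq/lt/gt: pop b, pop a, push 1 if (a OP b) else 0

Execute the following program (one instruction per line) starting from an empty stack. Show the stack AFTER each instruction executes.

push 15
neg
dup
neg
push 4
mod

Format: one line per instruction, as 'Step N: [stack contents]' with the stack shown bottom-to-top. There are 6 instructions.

Step 1: [15]
Step 2: [-15]
Step 3: [-15, -15]
Step 4: [-15, 15]
Step 5: [-15, 15, 4]
Step 6: [-15, 3]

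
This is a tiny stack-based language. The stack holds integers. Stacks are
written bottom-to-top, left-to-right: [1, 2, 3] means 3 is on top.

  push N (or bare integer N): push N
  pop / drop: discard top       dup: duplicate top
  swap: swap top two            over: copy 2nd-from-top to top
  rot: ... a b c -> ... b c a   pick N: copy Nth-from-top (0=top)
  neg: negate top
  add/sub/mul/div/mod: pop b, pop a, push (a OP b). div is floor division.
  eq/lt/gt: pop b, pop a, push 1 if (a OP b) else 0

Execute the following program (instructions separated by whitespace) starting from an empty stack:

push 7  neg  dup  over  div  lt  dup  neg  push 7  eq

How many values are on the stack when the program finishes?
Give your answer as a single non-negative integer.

Answer: 2

Derivation:
After 'push 7': stack = [7] (depth 1)
After 'neg': stack = [-7] (depth 1)
After 'dup': stack = [-7, -7] (depth 2)
After 'over': stack = [-7, -7, -7] (depth 3)
After 'div': stack = [-7, 1] (depth 2)
After 'lt': stack = [1] (depth 1)
After 'dup': stack = [1, 1] (depth 2)
After 'neg': stack = [1, -1] (depth 2)
After 'push 7': stack = [1, -1, 7] (depth 3)
After 'eq': stack = [1, 0] (depth 2)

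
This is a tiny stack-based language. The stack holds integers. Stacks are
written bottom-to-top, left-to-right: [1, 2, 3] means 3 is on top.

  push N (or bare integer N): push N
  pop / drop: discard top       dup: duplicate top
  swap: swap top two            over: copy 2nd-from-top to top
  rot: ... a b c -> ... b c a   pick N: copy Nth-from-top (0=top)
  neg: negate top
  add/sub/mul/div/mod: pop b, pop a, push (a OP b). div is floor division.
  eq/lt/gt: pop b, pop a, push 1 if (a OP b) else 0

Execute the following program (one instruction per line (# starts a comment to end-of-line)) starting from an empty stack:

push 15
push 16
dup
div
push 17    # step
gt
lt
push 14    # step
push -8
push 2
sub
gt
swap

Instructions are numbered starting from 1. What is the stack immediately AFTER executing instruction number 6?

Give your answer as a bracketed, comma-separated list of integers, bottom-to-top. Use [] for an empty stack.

Answer: [15, 0]

Derivation:
Step 1 ('push 15'): [15]
Step 2 ('push 16'): [15, 16]
Step 3 ('dup'): [15, 16, 16]
Step 4 ('div'): [15, 1]
Step 5 ('push 17'): [15, 1, 17]
Step 6 ('gt'): [15, 0]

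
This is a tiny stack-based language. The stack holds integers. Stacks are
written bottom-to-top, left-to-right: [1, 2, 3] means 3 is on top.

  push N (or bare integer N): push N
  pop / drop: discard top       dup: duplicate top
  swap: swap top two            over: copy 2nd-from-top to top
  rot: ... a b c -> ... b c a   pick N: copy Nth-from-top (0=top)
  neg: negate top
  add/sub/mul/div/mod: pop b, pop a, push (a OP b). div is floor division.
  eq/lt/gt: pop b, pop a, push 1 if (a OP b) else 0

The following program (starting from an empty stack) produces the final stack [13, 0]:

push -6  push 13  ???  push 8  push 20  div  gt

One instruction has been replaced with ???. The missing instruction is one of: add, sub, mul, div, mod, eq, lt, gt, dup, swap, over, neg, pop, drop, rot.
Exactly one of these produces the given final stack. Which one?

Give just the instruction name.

Answer: swap

Derivation:
Stack before ???: [-6, 13]
Stack after ???:  [13, -6]
The instruction that transforms [-6, 13] -> [13, -6] is: swap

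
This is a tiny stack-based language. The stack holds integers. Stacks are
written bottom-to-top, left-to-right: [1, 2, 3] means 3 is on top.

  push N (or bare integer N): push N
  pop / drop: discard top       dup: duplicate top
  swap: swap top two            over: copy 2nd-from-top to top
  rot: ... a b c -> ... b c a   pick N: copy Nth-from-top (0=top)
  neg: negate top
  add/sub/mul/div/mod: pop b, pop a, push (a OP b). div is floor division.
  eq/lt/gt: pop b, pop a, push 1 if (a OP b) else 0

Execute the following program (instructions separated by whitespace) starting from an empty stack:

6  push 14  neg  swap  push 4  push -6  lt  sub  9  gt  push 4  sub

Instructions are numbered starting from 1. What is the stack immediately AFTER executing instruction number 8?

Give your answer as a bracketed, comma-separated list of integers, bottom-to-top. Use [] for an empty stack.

Answer: [-14, 6]

Derivation:
Step 1 ('6'): [6]
Step 2 ('push 14'): [6, 14]
Step 3 ('neg'): [6, -14]
Step 4 ('swap'): [-14, 6]
Step 5 ('push 4'): [-14, 6, 4]
Step 6 ('push -6'): [-14, 6, 4, -6]
Step 7 ('lt'): [-14, 6, 0]
Step 8 ('sub'): [-14, 6]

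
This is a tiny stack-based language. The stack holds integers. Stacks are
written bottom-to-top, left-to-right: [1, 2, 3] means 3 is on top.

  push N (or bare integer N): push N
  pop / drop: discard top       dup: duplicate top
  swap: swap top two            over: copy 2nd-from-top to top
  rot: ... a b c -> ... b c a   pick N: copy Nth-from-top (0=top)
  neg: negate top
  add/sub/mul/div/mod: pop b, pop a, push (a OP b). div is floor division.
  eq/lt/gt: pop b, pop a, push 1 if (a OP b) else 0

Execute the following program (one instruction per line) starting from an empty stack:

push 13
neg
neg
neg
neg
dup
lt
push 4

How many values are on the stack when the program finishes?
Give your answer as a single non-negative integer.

Answer: 2

Derivation:
After 'push 13': stack = [13] (depth 1)
After 'neg': stack = [-13] (depth 1)
After 'neg': stack = [13] (depth 1)
After 'neg': stack = [-13] (depth 1)
After 'neg': stack = [13] (depth 1)
After 'dup': stack = [13, 13] (depth 2)
After 'lt': stack = [0] (depth 1)
After 'push 4': stack = [0, 4] (depth 2)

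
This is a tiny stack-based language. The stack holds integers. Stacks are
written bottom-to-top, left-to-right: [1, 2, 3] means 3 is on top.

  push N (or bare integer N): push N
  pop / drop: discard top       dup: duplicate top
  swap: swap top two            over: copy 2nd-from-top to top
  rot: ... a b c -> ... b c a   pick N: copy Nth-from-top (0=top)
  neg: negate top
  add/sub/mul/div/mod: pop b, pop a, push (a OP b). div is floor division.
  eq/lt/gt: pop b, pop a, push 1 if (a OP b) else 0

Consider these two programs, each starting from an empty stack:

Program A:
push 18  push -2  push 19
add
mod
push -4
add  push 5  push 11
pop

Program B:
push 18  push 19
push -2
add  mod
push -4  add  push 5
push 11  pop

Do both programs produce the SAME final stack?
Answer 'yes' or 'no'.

Program A trace:
  After 'push 18': [18]
  After 'push -2': [18, -2]
  After 'push 19': [18, -2, 19]
  After 'add': [18, 17]
  After 'mod': [1]
  After 'push -4': [1, -4]
  After 'add': [-3]
  After 'push 5': [-3, 5]
  After 'push 11': [-3, 5, 11]
  After 'pop': [-3, 5]
Program A final stack: [-3, 5]

Program B trace:
  After 'push 18': [18]
  After 'push 19': [18, 19]
  After 'push -2': [18, 19, -2]
  After 'add': [18, 17]
  After 'mod': [1]
  After 'push -4': [1, -4]
  After 'add': [-3]
  After 'push 5': [-3, 5]
  After 'push 11': [-3, 5, 11]
  After 'pop': [-3, 5]
Program B final stack: [-3, 5]
Same: yes

Answer: yes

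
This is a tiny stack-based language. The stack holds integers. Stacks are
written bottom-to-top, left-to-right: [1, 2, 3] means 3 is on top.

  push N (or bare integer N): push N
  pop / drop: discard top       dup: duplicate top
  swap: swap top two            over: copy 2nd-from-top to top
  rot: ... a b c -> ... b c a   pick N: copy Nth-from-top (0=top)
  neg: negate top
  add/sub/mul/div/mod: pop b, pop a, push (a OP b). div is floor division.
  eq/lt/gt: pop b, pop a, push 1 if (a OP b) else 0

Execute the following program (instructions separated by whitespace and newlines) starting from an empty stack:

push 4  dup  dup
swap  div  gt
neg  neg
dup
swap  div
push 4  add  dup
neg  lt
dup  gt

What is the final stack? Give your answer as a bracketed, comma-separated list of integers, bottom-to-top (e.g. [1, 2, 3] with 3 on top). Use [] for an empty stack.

After 'push 4': [4]
After 'dup': [4, 4]
After 'dup': [4, 4, 4]
After 'swap': [4, 4, 4]
After 'div': [4, 1]
After 'gt': [1]
After 'neg': [-1]
After 'neg': [1]
After 'dup': [1, 1]
After 'swap': [1, 1]
After 'div': [1]
After 'push 4': [1, 4]
After 'add': [5]
After 'dup': [5, 5]
After 'neg': [5, -5]
After 'lt': [0]
After 'dup': [0, 0]
After 'gt': [0]

Answer: [0]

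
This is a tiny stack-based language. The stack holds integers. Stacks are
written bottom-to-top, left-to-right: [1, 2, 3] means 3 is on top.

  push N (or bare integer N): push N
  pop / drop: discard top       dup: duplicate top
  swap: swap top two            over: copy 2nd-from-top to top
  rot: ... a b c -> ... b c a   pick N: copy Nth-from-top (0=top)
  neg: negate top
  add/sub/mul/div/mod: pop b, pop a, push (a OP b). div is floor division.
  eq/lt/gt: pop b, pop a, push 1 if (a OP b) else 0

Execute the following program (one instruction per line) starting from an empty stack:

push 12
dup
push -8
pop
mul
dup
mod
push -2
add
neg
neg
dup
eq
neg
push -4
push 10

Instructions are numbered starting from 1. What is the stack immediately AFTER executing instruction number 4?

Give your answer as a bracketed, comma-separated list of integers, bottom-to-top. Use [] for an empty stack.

Step 1 ('push 12'): [12]
Step 2 ('dup'): [12, 12]
Step 3 ('push -8'): [12, 12, -8]
Step 4 ('pop'): [12, 12]

Answer: [12, 12]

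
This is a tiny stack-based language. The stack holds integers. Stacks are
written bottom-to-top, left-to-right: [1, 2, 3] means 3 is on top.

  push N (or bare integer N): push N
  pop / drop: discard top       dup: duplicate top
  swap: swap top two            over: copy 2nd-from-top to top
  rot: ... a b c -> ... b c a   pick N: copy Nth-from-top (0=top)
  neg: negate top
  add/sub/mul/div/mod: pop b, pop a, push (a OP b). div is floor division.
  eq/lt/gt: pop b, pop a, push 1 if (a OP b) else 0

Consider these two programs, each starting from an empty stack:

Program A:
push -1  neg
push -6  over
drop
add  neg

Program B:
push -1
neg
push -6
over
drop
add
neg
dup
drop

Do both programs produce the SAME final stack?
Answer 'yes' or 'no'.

Answer: yes

Derivation:
Program A trace:
  After 'push -1': [-1]
  After 'neg': [1]
  After 'push -6': [1, -6]
  After 'over': [1, -6, 1]
  After 'drop': [1, -6]
  After 'add': [-5]
  After 'neg': [5]
Program A final stack: [5]

Program B trace:
  After 'push -1': [-1]
  After 'neg': [1]
  After 'push -6': [1, -6]
  After 'over': [1, -6, 1]
  After 'drop': [1, -6]
  After 'add': [-5]
  After 'neg': [5]
  After 'dup': [5, 5]
  After 'drop': [5]
Program B final stack: [5]
Same: yes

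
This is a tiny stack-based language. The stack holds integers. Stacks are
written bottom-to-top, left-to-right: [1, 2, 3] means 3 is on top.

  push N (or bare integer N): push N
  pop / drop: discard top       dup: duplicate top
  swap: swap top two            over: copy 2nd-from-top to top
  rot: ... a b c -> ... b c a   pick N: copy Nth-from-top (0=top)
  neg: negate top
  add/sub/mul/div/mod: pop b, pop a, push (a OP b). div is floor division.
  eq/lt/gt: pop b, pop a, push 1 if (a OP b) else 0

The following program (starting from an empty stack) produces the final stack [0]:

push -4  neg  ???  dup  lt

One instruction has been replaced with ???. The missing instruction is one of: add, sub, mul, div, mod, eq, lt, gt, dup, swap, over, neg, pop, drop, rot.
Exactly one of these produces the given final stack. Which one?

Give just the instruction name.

Answer: neg

Derivation:
Stack before ???: [4]
Stack after ???:  [-4]
The instruction that transforms [4] -> [-4] is: neg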